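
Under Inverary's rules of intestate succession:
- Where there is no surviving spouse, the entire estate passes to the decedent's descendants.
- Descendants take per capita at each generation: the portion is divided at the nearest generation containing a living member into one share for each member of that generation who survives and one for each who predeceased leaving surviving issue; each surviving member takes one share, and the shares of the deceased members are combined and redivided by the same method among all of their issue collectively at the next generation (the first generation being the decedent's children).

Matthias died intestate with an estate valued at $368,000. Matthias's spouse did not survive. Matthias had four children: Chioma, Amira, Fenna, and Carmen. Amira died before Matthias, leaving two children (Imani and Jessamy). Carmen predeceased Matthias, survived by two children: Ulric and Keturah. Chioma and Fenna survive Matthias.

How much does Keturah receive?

Keturah receives $46,000.

The entire $368,000 passes to the descendants.
That amount ($368,000) is divided at the children's generation into 4 shares of $92,000. Chioma and Fenna each take $92,000. The 2 shares of the deceased (Amira and Carmen) are combined into a pool of $184,000.
That pool ($184,000) is divided at the grandchildren's generation equally among Imani, Jessamy, Ulric, and Keturah: $46,000 each.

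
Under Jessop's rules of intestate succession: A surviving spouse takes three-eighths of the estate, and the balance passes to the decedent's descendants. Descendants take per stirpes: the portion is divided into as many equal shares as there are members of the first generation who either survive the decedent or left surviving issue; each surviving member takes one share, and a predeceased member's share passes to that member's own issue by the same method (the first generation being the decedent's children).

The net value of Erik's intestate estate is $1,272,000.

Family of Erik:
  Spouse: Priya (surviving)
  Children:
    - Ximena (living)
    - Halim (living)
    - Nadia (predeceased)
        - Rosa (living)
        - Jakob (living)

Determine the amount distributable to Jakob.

Jakob receives $132,500.

Priya takes three-eighths of $1,272,000 = $477,000. The remaining $795,000 passes to the descendants.
The descendants' portion ($795,000) is divided into 3 shares of $265,000: Ximena and Halim each take $265,000; Nadia's $265,000 share passes to Nadia's issue.
Nadia's share ($265,000) is divided into 2 shares of $132,500: Rosa and Jakob each take $132,500.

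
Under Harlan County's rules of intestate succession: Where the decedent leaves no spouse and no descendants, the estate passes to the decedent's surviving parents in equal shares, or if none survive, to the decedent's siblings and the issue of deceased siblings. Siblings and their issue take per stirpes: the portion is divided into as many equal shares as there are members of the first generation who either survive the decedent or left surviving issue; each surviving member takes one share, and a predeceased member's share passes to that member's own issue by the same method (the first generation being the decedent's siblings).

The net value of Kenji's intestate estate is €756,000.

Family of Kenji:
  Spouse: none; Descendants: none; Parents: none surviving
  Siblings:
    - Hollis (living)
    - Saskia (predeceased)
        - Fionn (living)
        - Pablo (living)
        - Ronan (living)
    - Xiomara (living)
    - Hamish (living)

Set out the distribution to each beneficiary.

The entire €756,000 passes to the siblings and their issue.
That amount (€756,000) is divided into 4 shares of €189,000: Hollis, Xiomara, and Hamish each take €189,000; Saskia's €189,000 share passes to Saskia's issue.
Saskia's share (€189,000) is divided into 3 shares of €63,000: Fionn, Pablo, and Ronan each take €63,000.

Hollis: €189,000; Fionn: €63,000; Pablo: €63,000; Ronan: €63,000; Xiomara: €189,000; Hamish: €189,000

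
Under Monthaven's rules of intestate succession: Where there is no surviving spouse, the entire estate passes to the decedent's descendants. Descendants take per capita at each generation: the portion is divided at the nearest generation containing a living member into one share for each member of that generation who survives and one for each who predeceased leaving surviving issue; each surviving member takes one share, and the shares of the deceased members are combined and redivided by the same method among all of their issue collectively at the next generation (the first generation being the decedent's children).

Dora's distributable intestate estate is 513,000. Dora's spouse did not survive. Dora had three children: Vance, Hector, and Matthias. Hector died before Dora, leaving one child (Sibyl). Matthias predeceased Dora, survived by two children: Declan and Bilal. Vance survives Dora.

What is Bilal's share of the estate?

The entire 513,000 passes to the descendants.
That amount (513,000) is divided at the children's generation into 3 shares of 171,000. Vance takes 171,000. The 2 shares of the deceased (Hector and Matthias) are combined into a pool of 342,000.
That pool (342,000) is divided at the grandchildren's generation equally among Sibyl, Declan, and Bilal: 114,000 each.

Bilal receives 114,000.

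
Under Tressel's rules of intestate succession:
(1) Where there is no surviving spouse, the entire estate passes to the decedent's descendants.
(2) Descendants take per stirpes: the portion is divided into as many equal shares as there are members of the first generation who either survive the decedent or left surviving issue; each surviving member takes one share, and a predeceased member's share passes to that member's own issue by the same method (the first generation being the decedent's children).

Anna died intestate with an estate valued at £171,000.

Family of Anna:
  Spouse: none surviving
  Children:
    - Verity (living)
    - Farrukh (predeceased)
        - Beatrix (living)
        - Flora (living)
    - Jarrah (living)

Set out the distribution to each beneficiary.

The entire £171,000 passes to the descendants.
That amount (£171,000) is divided into 3 shares of £57,000: Verity and Jarrah each take £57,000; Farrukh's £57,000 share passes to Farrukh's issue.
Farrukh's share (£57,000) is divided into 2 shares of £28,500: Beatrix and Flora each take £28,500.

Verity: £57,000; Beatrix: £28,500; Flora: £28,500; Jarrah: £57,000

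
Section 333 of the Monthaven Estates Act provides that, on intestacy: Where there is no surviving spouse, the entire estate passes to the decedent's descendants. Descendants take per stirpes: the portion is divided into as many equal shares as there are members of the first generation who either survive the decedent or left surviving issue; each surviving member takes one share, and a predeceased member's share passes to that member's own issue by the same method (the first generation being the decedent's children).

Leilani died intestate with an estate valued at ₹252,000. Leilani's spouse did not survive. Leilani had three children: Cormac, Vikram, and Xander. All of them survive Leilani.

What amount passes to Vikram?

Vikram receives ₹84,000.

The entire ₹252,000 passes to the descendants.
That amount (₹252,000) is divided into 3 shares of ₹84,000: Cormac, Vikram, and Xander each take ₹84,000.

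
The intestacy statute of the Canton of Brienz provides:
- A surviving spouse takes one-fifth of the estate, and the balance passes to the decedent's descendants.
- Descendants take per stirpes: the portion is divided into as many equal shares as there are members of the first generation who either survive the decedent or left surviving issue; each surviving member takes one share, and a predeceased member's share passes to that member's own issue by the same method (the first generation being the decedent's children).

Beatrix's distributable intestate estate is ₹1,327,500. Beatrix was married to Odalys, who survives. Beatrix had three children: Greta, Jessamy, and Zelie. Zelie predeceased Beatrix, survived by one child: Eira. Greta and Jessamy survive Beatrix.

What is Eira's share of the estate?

Eira receives ₹354,000.

Odalys takes one-fifth of ₹1,327,500 = ₹265,500. The remaining ₹1,062,000 passes to the descendants.
The descendants' portion (₹1,062,000) is divided into 3 shares of ₹354,000: Greta and Jessamy each take ₹354,000; Zelie's ₹354,000 share passes to Zelie's issue.
Zelie's share (₹354,000) passes entirely to Eira.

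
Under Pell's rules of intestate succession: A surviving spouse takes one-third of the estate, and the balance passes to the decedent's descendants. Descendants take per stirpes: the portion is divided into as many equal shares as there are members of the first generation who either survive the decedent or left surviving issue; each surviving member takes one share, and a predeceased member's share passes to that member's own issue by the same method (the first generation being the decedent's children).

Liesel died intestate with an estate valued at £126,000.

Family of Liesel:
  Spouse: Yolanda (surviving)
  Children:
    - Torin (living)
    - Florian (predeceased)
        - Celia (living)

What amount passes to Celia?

Celia receives £42,000.

Yolanda takes one-third of £126,000 = £42,000. The remaining £84,000 passes to the descendants.
The descendants' portion (£84,000) is divided into 2 shares of £42,000: Torin takes £42,000; Florian's £42,000 share passes to Florian's issue.
Florian's share (£42,000) passes entirely to Celia.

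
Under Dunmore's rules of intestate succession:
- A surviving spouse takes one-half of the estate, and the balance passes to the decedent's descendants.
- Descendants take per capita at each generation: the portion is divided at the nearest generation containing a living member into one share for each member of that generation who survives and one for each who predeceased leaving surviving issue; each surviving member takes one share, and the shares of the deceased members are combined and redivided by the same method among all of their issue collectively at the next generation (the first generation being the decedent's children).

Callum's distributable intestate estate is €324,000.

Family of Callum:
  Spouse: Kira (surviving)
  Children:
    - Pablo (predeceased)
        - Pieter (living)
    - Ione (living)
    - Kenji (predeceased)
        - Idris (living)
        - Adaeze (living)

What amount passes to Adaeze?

Adaeze receives €36,000.

Kira takes one-half of €324,000 = €162,000. The remaining €162,000 passes to the descendants.
The descendants' portion (€162,000) is divided at the children's generation into 3 shares of €54,000. Ione takes €54,000. The 2 shares of the deceased (Pablo and Kenji) are combined into a pool of €108,000.
That pool (€108,000) is divided at the grandchildren's generation equally among Pieter, Idris, and Adaeze: €36,000 each.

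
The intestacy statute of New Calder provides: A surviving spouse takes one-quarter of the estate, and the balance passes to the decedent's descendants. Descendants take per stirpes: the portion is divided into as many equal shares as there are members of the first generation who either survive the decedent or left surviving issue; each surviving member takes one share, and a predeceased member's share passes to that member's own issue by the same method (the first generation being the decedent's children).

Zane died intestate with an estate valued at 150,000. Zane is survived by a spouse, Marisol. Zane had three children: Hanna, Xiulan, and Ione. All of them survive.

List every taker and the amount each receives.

Marisol takes one-quarter of 150,000 = 37,500. The remaining 112,500 passes to the descendants.
The descendants' portion (112,500) is divided into 3 shares of 37,500: Hanna, Xiulan, and Ione each take 37,500.

Marisol: 37,500; Hanna: 37,500; Xiulan: 37,500; Ione: 37,500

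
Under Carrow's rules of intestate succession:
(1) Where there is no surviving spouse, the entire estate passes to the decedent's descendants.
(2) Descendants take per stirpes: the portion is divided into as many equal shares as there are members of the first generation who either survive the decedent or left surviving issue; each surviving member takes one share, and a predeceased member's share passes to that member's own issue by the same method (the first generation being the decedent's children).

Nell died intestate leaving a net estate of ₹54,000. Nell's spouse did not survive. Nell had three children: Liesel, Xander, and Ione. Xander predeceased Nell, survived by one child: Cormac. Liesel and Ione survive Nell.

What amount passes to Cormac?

The entire ₹54,000 passes to the descendants.
That amount (₹54,000) is divided into 3 shares of ₹18,000: Liesel and Ione each take ₹18,000; Xander's ₹18,000 share passes to Xander's issue.
Xander's share (₹18,000) passes entirely to Cormac.

Cormac receives ₹18,000.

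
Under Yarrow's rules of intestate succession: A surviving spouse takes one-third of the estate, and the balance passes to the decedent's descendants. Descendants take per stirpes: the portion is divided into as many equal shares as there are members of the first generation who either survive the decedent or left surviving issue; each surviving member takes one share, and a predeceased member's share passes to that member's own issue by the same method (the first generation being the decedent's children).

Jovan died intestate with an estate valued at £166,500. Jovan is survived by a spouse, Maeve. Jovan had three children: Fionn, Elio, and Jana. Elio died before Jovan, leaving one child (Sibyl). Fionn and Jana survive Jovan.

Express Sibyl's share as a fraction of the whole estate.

Maeve takes one-third of £166,500 = £55,500. The remaining £111,000 passes to the descendants.
The descendants' portion (£111,000) is divided into 3 shares of £37,000: Fionn and Jana each take £37,000; Elio's £37,000 share passes to Elio's issue.
Elio's share (£37,000) passes entirely to Sibyl.

Sibyl receives 2/9 of the estate.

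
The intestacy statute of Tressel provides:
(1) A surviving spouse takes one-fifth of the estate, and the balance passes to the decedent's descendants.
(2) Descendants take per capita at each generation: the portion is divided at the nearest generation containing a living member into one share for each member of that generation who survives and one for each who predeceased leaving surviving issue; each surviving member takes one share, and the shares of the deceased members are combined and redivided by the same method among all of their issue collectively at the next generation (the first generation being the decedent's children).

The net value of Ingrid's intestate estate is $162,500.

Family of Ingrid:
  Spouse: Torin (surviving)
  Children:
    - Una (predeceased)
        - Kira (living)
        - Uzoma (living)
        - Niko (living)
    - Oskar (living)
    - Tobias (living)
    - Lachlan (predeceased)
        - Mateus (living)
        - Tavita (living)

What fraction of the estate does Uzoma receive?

Uzoma receives 2/25 of the estate.

Torin takes one-fifth of $162,500 = $32,500. The remaining $130,000 passes to the descendants.
The descendants' portion ($130,000) is divided at the children's generation into 4 shares of $32,500. Oskar and Tobias each take $32,500. The 2 shares of the deceased (Una and Lachlan) are combined into a pool of $65,000.
That pool ($65,000) is divided at the grandchildren's generation equally among Kira, Uzoma, Niko, Mateus, and Tavita: $13,000 each.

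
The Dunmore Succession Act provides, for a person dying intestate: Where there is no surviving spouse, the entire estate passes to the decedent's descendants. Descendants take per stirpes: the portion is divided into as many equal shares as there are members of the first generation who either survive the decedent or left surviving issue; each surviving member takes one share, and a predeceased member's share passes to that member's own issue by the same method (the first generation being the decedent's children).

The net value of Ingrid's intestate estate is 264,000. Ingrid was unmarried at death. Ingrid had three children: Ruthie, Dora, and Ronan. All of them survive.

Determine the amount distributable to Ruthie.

The entire 264,000 passes to the descendants.
That amount (264,000) is divided into 3 shares of 88,000: Ruthie, Dora, and Ronan each take 88,000.

Ruthie receives 88,000.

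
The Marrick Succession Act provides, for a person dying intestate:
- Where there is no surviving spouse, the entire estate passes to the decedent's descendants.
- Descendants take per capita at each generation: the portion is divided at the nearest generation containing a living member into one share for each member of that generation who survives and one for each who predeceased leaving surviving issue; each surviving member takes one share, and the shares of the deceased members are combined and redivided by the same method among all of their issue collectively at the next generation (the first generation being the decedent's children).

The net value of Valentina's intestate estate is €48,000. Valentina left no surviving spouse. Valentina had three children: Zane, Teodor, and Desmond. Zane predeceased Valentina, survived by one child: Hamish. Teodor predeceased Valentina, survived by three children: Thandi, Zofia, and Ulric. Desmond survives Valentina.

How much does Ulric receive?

The entire €48,000 passes to the descendants.
That amount (€48,000) is divided at the children's generation into 3 shares of €16,000. Desmond takes €16,000. The 2 shares of the deceased (Zane and Teodor) are combined into a pool of €32,000.
That pool (€32,000) is divided at the grandchildren's generation equally among Hamish, Thandi, Zofia, and Ulric: €8,000 each.

Ulric receives €8,000.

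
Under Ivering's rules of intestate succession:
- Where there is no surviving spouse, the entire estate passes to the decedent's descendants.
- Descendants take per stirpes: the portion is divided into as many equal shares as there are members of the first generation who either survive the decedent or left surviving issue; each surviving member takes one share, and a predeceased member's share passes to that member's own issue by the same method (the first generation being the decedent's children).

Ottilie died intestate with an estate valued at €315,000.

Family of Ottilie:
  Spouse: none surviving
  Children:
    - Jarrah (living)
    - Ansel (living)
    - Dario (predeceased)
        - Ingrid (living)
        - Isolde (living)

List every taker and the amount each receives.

Jarrah: €105,000; Ansel: €105,000; Ingrid: €52,500; Isolde: €52,500

The entire €315,000 passes to the descendants.
That amount (€315,000) is divided into 3 shares of €105,000: Jarrah and Ansel each take €105,000; Dario's €105,000 share passes to Dario's issue.
Dario's share (€105,000) is divided into 2 shares of €52,500: Ingrid and Isolde each take €52,500.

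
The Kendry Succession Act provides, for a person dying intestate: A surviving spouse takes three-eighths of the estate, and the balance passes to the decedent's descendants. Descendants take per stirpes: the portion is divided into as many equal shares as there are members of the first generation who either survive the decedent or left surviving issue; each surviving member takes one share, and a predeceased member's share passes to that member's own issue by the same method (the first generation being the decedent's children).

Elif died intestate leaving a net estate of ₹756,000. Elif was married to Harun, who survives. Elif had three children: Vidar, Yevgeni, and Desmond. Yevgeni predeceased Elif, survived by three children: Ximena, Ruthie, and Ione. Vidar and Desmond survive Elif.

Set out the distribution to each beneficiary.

Harun: ₹283,500; Vidar: ₹157,500; Ximena: ₹52,500; Ruthie: ₹52,500; Ione: ₹52,500; Desmond: ₹157,500

Harun takes three-eighths of ₹756,000 = ₹283,500. The remaining ₹472,500 passes to the descendants.
The descendants' portion (₹472,500) is divided into 3 shares of ₹157,500: Vidar and Desmond each take ₹157,500; Yevgeni's ₹157,500 share passes to Yevgeni's issue.
Yevgeni's share (₹157,500) is divided into 3 shares of ₹52,500: Ximena, Ruthie, and Ione each take ₹52,500.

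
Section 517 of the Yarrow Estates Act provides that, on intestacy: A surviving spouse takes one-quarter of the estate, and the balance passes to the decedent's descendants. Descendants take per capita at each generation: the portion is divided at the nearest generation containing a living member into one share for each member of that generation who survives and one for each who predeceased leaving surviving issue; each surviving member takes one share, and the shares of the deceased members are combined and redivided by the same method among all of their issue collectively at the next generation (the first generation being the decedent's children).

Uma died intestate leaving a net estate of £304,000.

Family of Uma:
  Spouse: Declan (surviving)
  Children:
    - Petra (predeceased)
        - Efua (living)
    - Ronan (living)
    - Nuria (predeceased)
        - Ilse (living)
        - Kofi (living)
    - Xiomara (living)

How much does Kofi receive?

Kofi receives £38,000.

Declan takes one-quarter of £304,000 = £76,000. The remaining £228,000 passes to the descendants.
The descendants' portion (£228,000) is divided at the children's generation into 4 shares of £57,000. Ronan and Xiomara each take £57,000. The 2 shares of the deceased (Petra and Nuria) are combined into a pool of £114,000.
That pool (£114,000) is divided at the grandchildren's generation equally among Efua, Ilse, and Kofi: £38,000 each.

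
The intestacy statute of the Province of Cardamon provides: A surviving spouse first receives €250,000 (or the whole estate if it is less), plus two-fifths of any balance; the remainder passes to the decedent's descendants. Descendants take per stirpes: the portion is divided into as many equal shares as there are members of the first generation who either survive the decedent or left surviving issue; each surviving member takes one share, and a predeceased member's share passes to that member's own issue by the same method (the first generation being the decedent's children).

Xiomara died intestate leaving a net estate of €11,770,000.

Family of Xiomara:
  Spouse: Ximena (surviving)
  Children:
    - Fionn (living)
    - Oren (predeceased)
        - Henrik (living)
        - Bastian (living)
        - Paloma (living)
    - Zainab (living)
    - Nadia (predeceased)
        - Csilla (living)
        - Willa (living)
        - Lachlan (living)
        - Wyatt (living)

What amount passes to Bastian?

Ximena first takes €250,000, leaving a balance of €11,520,000. Ximena then takes two-fifths of the balance (€4,608,000), for a total of €4,858,000. The remaining €6,912,000 passes to the descendants.
The descendants' portion (€6,912,000) is divided into 4 shares of €1,728,000: Fionn and Zainab each take €1,728,000; Oren's €1,728,000 share passes to Oren's issue; Nadia's €1,728,000 share passes to Nadia's issue.
Oren's share (€1,728,000) is divided into 3 shares of €576,000: Henrik, Bastian, and Paloma each take €576,000.
Nadia's share (€1,728,000) is divided into 4 shares of €432,000: Csilla, Willa, Lachlan, and Wyatt each take €432,000.

Bastian receives €576,000.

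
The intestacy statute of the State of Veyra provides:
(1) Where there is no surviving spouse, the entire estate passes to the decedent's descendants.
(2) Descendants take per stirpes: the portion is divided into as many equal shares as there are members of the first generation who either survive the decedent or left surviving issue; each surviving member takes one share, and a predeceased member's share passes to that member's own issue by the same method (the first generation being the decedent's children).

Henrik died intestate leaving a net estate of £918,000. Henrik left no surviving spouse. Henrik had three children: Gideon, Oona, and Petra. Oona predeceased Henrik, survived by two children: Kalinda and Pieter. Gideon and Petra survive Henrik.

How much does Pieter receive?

Pieter receives £153,000.

The entire £918,000 passes to the descendants.
That amount (£918,000) is divided into 3 shares of £306,000: Gideon and Petra each take £306,000; Oona's £306,000 share passes to Oona's issue.
Oona's share (£306,000) is divided into 2 shares of £153,000: Kalinda and Pieter each take £153,000.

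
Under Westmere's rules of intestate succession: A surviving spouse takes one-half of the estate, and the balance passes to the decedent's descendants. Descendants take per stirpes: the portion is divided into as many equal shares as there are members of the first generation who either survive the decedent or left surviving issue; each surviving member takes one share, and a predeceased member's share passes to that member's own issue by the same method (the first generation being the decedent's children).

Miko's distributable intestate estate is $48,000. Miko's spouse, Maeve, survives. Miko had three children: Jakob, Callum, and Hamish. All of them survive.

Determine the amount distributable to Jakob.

Maeve takes one-half of $48,000 = $24,000. The remaining $24,000 passes to the descendants.
The descendants' portion ($24,000) is divided into 3 shares of $8,000: Jakob, Callum, and Hamish each take $8,000.

Jakob receives $8,000.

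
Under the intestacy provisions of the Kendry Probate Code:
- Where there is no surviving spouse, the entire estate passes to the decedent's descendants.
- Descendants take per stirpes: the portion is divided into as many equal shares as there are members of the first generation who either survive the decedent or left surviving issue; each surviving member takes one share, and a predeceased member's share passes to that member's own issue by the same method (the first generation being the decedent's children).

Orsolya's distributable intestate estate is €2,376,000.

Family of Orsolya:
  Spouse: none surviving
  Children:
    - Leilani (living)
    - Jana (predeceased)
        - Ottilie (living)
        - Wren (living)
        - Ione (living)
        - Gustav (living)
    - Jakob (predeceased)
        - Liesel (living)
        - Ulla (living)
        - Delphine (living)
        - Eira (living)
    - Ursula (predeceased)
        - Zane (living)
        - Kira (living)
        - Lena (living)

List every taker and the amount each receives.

The entire €2,376,000 passes to the descendants.
That amount (€2,376,000) is divided into 4 shares of €594,000: Leilani takes €594,000; Jana's €594,000 share passes to Jana's issue; Jakob's €594,000 share passes to Jakob's issue; Ursula's €594,000 share passes to Ursula's issue.
Jana's share (€594,000) is divided into 4 shares of €148,500: Ottilie, Wren, Ione, and Gustav each take €148,500.
Jakob's share (€594,000) is divided into 4 shares of €148,500: Liesel, Ulla, Delphine, and Eira each take €148,500.
Ursula's share (€594,000) is divided into 3 shares of €198,000: Zane, Kira, and Lena each take €198,000.

Leilani: €594,000; Ottilie: €148,500; Wren: €148,500; Ione: €148,500; Gustav: €148,500; Liesel: €148,500; Ulla: €148,500; Delphine: €148,500; Eira: €148,500; Zane: €198,000; Kira: €198,000; Lena: €198,000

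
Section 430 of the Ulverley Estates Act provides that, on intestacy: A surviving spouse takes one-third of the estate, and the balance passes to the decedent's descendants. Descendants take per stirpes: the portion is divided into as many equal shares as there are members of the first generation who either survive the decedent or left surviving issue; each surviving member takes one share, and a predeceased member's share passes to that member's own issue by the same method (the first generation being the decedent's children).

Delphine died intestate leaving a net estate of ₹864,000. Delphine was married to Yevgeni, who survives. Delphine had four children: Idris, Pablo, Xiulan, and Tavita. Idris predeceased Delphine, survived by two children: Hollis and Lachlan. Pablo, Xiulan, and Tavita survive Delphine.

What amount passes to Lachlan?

Yevgeni takes one-third of ₹864,000 = ₹288,000. The remaining ₹576,000 passes to the descendants.
The descendants' portion (₹576,000) is divided into 4 shares of ₹144,000: Pablo, Xiulan, and Tavita each take ₹144,000; Idris's ₹144,000 share passes to Idris's issue.
Idris's share (₹144,000) is divided into 2 shares of ₹72,000: Hollis and Lachlan each take ₹72,000.

Lachlan receives ₹72,000.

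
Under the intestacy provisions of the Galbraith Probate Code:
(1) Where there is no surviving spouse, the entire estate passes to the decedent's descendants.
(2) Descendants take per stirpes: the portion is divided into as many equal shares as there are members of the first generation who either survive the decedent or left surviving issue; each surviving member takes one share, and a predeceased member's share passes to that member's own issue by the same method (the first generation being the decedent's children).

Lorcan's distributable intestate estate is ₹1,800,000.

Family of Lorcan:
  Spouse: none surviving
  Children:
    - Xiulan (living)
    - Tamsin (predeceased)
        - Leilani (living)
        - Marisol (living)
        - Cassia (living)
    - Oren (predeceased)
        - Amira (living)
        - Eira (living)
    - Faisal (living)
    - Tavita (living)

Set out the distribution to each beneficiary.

Xiulan: ₹360,000; Leilani: ₹120,000; Marisol: ₹120,000; Cassia: ₹120,000; Amira: ₹180,000; Eira: ₹180,000; Faisal: ₹360,000; Tavita: ₹360,000

The entire ₹1,800,000 passes to the descendants.
That amount (₹1,800,000) is divided into 5 shares of ₹360,000: Xiulan, Faisal, and Tavita each take ₹360,000; Tamsin's ₹360,000 share passes to Tamsin's issue; Oren's ₹360,000 share passes to Oren's issue.
Tamsin's share (₹360,000) is divided into 3 shares of ₹120,000: Leilani, Marisol, and Cassia each take ₹120,000.
Oren's share (₹360,000) is divided into 2 shares of ₹180,000: Amira and Eira each take ₹180,000.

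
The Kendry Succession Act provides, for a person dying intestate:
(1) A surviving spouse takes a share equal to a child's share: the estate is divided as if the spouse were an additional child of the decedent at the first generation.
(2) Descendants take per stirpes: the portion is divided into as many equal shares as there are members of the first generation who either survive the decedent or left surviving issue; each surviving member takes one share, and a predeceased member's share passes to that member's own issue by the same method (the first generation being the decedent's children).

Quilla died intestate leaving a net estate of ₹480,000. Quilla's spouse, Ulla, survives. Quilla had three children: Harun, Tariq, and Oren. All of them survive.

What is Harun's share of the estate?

The spouse counts as an additional share at the children's level, so there are 4 primary shares of ₹120,000. Ulla takes one such share (₹120,000).
The children's combined portion (₹360,000) is divided into 3 shares of ₹120,000: Harun, Tariq, and Oren each take ₹120,000.

Harun receives ₹120,000.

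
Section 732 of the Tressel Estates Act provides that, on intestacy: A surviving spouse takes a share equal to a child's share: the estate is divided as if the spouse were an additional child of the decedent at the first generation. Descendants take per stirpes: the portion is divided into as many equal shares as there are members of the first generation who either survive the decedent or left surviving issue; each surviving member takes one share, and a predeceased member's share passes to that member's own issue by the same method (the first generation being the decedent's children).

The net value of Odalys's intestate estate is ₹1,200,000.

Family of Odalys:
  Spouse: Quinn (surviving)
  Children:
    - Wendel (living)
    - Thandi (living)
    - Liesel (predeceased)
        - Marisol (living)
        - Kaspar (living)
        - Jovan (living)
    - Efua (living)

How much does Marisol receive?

Marisol receives ₹80,000.

The spouse counts as an additional share at the children's level, so there are 5 primary shares of ₹240,000. Quinn takes one such share (₹240,000).
The children's combined portion (₹960,000) is divided into 4 shares of ₹240,000: Wendel, Thandi, and Efua each take ₹240,000; Liesel's ₹240,000 share passes to Liesel's issue.
Liesel's share (₹240,000) is divided into 3 shares of ₹80,000: Marisol, Kaspar, and Jovan each take ₹80,000.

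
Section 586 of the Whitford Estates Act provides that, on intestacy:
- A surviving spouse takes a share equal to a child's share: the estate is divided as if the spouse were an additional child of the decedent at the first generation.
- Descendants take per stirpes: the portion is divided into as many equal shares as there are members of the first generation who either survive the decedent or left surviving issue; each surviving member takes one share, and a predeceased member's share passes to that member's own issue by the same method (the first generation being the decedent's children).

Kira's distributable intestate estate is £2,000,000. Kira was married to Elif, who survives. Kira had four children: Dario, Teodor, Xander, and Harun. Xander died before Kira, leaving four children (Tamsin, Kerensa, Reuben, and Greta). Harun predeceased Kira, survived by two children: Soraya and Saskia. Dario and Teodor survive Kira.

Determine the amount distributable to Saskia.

Saskia receives £200,000.

The spouse counts as an additional share at the children's level, so there are 5 primary shares of £400,000. Elif takes one such share (£400,000).
The children's combined portion (£1,600,000) is divided into 4 shares of £400,000: Dario and Teodor each take £400,000; Xander's £400,000 share passes to Xander's issue; Harun's £400,000 share passes to Harun's issue.
Xander's share (£400,000) is divided into 4 shares of £100,000: Tamsin, Kerensa, Reuben, and Greta each take £100,000.
Harun's share (£400,000) is divided into 2 shares of £200,000: Soraya and Saskia each take £200,000.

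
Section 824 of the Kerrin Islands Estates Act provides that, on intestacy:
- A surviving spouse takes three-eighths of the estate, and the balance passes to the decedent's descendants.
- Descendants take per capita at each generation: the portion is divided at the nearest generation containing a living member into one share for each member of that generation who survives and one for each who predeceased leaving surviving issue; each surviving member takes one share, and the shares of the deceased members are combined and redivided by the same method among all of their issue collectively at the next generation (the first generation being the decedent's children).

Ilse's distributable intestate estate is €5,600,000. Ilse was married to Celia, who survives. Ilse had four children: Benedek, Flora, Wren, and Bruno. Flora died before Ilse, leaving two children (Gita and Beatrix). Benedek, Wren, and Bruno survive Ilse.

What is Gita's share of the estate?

Celia takes three-eighths of €5,600,000 = €2,100,000. The remaining €3,500,000 passes to the descendants.
The descendants' portion (€3,500,000) is divided at the children's generation into 4 shares of €875,000. Benedek, Wren, and Bruno each take €875,000. The remaining share for the deceased Flora (€875,000) is carried to the next generation.
That pool (€875,000) is divided at the grandchildren's generation equally among Gita and Beatrix: €437,500 each.

Gita receives €437,500.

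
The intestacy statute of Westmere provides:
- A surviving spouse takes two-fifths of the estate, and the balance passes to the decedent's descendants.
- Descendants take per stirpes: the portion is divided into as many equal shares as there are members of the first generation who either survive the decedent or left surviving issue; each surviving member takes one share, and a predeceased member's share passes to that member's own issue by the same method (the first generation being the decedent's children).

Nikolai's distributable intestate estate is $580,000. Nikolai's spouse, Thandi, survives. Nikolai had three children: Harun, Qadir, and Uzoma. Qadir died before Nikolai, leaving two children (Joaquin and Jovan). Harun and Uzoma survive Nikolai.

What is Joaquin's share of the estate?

Thandi takes two-fifths of $580,000 = $232,000. The remaining $348,000 passes to the descendants.
The descendants' portion ($348,000) is divided into 3 shares of $116,000: Harun and Uzoma each take $116,000; Qadir's $116,000 share passes to Qadir's issue.
Qadir's share ($116,000) is divided into 2 shares of $58,000: Joaquin and Jovan each take $58,000.

Joaquin receives $58,000.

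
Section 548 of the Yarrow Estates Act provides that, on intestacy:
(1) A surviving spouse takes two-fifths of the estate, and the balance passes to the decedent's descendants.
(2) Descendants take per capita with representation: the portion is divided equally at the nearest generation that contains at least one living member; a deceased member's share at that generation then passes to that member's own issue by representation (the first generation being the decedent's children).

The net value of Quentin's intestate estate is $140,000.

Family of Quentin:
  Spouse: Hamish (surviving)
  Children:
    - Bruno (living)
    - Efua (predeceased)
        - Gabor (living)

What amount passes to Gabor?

Gabor receives $42,000.

Hamish takes two-fifths of $140,000 = $56,000. The remaining $84,000 passes to the descendants.
The descendants' portion ($84,000) is divided into 2 shares of $42,000: Bruno takes $42,000; Efua's $42,000 share passes to Efua's issue.
Efua's share ($42,000) passes entirely to Gabor.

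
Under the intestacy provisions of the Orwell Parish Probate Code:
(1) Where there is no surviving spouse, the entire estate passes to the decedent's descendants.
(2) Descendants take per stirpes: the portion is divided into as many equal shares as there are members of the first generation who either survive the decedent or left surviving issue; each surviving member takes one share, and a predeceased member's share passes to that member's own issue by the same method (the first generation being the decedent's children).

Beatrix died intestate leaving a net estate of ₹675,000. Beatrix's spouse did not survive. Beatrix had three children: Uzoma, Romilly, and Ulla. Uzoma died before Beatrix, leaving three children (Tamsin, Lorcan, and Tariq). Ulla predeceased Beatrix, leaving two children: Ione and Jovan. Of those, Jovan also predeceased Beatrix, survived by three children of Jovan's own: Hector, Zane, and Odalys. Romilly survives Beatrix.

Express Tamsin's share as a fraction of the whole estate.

Tamsin receives 1/9 of the estate.

The entire ₹675,000 passes to the descendants.
That amount (₹675,000) is divided into 3 shares of ₹225,000: Romilly takes ₹225,000; Uzoma's ₹225,000 share passes to Uzoma's issue; Ulla's ₹225,000 share passes to Ulla's issue.
Uzoma's share (₹225,000) is divided into 3 shares of ₹75,000: Tamsin, Lorcan, and Tariq each take ₹75,000.
Ulla's share (₹225,000) is divided into 2 shares of ₹112,500: Ione takes ₹112,500; Jovan's ₹112,500 share passes to Jovan's issue.
Jovan's share (₹112,500) is divided into 3 shares of ₹37,500: Hector, Zane, and Odalys each take ₹37,500.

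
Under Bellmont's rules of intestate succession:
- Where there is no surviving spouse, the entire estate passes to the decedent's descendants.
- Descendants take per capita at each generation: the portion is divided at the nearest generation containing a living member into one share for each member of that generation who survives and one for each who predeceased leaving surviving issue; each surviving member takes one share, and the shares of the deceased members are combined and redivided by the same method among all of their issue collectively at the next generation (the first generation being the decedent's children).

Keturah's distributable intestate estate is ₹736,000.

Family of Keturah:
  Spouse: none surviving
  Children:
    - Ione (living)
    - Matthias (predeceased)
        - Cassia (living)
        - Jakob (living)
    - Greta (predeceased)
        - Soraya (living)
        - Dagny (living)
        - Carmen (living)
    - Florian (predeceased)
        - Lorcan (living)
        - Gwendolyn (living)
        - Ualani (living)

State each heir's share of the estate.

Ione: ₹184,000; Cassia: ₹69,000; Jakob: ₹69,000; Soraya: ₹69,000; Dagny: ₹69,000; Carmen: ₹69,000; Lorcan: ₹69,000; Gwendolyn: ₹69,000; Ualani: ₹69,000

The entire ₹736,000 passes to the descendants.
That amount (₹736,000) is divided at the children's generation into 4 shares of ₹184,000. Ione takes ₹184,000. The 3 shares of the deceased (Matthias, Greta, and Florian) are combined into a pool of ₹552,000.
That pool (₹552,000) is divided at the grandchildren's generation equally among Cassia, Jakob, Soraya, Dagny, Carmen, Lorcan, Gwendolyn, and Ualani: ₹69,000 each.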